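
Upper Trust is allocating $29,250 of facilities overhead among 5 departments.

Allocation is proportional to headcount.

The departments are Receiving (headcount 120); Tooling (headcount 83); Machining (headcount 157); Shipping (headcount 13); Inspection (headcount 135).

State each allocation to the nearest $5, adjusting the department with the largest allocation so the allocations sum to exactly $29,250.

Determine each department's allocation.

Receiving: $6,910; Tooling: $4,780; Machining: $9,035; Shipping: $750; Inspection: $7,775

Combined headcount = 508.
Proportional shares: Receiving 120/508 × $29,250 = 6,909.45; Tooling 83/508 × $29,250 = 4,779.04; Machining 157/508 × $29,250 = 9,039.86; Shipping 13/508 × $29,250 = 748.52; Inspection 135/508 × $29,250 = 7,773.13.
After rounding ($5): Receiving $6,910; Tooling $4,780; Machining $9,040; Shipping $750; Inspection $7,775. Sum = $29,255.
Difference $29,250 − $29,255 = −$5 applied to largest allocation (Machining): Machining becomes $9,035.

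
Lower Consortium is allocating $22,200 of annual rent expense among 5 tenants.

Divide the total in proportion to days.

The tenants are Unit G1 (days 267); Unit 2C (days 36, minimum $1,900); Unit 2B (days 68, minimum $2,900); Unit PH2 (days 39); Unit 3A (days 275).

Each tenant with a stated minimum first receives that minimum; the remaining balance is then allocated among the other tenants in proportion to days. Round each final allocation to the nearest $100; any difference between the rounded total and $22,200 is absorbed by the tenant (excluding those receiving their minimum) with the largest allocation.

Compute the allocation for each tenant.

Minimums first: Unit 2C $1,900; Unit 2B $2,900. Residual $17,400.
Residual split over remaining days 581: Unit G1 7,996.21 → $8,000; Unit PH2 1,167.99 → $1,200; Unit 3A 8,235.80 → $8,200.

Unit G1: $8,000 | Unit 2C: $1,900 | Unit 2B: $2,900 | Unit PH2: $1,200 | Unit 3A: $8,200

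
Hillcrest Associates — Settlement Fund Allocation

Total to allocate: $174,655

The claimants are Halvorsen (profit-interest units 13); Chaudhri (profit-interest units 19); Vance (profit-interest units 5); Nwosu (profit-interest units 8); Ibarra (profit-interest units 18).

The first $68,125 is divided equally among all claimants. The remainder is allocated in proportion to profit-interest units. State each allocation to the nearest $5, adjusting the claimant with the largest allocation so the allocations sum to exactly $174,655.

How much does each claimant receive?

Halvorsen: $35,605; Chaudhri: $45,755; Vance: $22,080; Nwosu: $27,155; Ibarra: $44,060

$68,125 shared equally gives $13,625 per claimant.
Remainder $106,530 by profit-interest units (total 63): Halvorsen 21,982.38 → $21,980; Chaudhri 32,128.10 → $32,130; Vance 8,454.76 → $8,455; Nwosu 13,527.62 → $13,530; Ibarra 30,437.14 → $30,435.
Totals: Halvorsen $13,625 + $21,980 = $35,605; Chaudhri $13,625 + $32,130 = $45,755; Vance $13,625 + $8,455 = $22,080; Nwosu $13,625 + $13,530 = $27,155; Ibarra $13,625 + $30,435 = $44,060.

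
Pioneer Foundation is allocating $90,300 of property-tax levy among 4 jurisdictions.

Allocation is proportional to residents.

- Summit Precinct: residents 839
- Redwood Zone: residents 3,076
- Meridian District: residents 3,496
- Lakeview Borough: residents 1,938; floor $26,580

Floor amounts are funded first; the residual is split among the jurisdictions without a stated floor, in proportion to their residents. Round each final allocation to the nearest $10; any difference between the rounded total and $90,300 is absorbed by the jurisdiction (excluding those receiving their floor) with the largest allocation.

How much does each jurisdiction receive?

Minimums first: Lakeview Borough $26,580. Residual $63,720.
Residual split over remaining residents 7,411: Summit Precinct 7,213.75 → $7,210; Redwood Zone 26,447.54 → $26,450; Meridian District 30,058.71 → $30,060.

Summit Precinct: $7,210 · Redwood Zone: $26,450 · Meridian District: $30,060 · Lakeview Borough: $26,580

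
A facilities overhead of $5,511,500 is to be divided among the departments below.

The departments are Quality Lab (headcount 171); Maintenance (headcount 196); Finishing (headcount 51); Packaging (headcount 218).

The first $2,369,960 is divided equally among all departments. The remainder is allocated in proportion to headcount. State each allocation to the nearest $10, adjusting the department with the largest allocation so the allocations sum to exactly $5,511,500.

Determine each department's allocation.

Equal tier: $2,369,960 ÷ 4 = $592,490 apiece.
Remainder $3,141,540 by headcount (total 636): Quality Lab 844,659.34 → $844,660; Maintenance 968,147.55 → $968,150; Finishing 251,915.94 → $251,920; Packaging 1,076,817.17 → $1,076,820.
Rounding difference −$10 on remainder applied to Packaging.
Totals: Quality Lab $592,490 + $844,660 = $1,437,150; Maintenance $592,490 + $968,150 = $1,560,640; Finishing $592,490 + $251,920 = $844,410; Packaging $592,490 + $1,076,810 = $1,669,300.

Quality Lab: $1,437,150 · Maintenance: $1,560,640 · Finishing: $844,410 · Packaging: $1,669,300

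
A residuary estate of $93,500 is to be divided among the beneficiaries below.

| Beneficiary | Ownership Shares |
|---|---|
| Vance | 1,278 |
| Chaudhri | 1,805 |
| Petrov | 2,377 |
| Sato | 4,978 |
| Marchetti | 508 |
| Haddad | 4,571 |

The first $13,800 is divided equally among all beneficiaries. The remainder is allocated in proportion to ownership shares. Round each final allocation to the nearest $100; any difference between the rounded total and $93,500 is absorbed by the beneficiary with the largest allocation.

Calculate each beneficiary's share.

First tranche $13,800 split equally: $2,300 each.
Remainder $79,700 by ownership shares (total 15,517): Vance 6,564.19 → $6,600; Chaudhri 9,271.03 → $9,300; Petrov 12,208.99 → $12,200; Sato 25,568.51 → $25,600; Marchetti 2,609.24 → $2,600; Haddad 23,478.04 → $23,500.
Rounding difference −$100 on remainder applied to Sato.
Totals: Vance $2,300 + $6,600 = $8,900; Chaudhri $2,300 + $9,300 = $11,600; Petrov $2,300 + $12,200 = $14,500; Sato $2,300 + $25,500 = $27,800; Marchetti $2,300 + $2,600 = $4,900; Haddad $2,300 + $23,500 = $25,800.

Vance: $8,900 · Chaudhri: $11,600 · Petrov: $14,500 · Sato: $27,800 · Marchetti: $4,900 · Haddad: $25,800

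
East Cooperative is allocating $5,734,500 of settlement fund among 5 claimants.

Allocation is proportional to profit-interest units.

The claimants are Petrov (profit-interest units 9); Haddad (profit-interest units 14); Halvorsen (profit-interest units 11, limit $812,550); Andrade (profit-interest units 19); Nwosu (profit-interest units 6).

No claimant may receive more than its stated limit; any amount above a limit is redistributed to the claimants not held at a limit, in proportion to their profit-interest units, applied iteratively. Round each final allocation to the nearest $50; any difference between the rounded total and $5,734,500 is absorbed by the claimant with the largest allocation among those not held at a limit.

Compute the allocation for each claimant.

Petrov: $922,850 · Haddad: $1,435,550 · Halvorsen: $812,550 · Andrade: $1,948,300 · Nwosu: $615,250

Combined profit-interest units = 59.
Unconstrained shares: Petrov 874,754.24; Haddad 1,360,728.81; Halvorsen 1,069,144.07; Andrade 1,846,703.39; Nwosu 583,169.49.
Capped: Halvorsen ($812,550); residual $4,921,950 reallocated over remaining profit-interest units 48.
Shares after redistribution: Petrov 922,865.62 → $922,850; Haddad 1,435,568.75 → $1,435,550; Andrade 1,948,271.88 → $1,948,250; Nwosu 615,243.75 → $615,250.
Rounding difference +$50 applied to Andrade → $1,948,300.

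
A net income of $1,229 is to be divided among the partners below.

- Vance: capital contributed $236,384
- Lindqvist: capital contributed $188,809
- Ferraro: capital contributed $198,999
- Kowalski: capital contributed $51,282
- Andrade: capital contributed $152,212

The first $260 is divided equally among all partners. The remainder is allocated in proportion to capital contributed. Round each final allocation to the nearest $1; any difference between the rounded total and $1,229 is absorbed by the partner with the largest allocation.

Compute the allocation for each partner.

First tranche $260 split equally: $52 each.
Remainder $969 by capital contributed (total 827,686): Vance 276.74 → $277; Lindqvist 221.05 → $221; Ferraro 232.97 → $233; Kowalski 60.04 → $60; Andrade 178.20 → $178.
Totals: Vance $52 + $277 = $329; Lindqvist $52 + $221 = $273; Ferraro $52 + $233 = $285; Kowalski $52 + $60 = $112; Andrade $52 + $178 = $230.

Vance: $329 · Lindqvist: $273 · Ferraro: $285 · Kowalski: $112 · Andrade: $230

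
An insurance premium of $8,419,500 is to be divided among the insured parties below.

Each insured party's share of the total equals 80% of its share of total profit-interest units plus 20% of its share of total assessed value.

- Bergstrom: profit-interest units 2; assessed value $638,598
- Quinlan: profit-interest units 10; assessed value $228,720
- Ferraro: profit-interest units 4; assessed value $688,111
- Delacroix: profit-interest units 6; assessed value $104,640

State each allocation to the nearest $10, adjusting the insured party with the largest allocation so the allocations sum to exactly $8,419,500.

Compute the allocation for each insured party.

Totals — profit-interest units 22, assessed value 1,660,069.
Combined weights (80% profit-interest units + 20% assessed value): Bergstrom 0.1497; Quinlan 0.3912; Ferraro 0.2284; Delacroix 0.2308.
Unrounded shares: Bergstrom 1,260,092.62; Quinlan 3,293,639.74; Ferraro 1,922,643.67; Delacroix 1,943,123.97.
At nearest $10: Bergstrom $1,260,090; Quinlan $3,293,640; Ferraro $1,922,640; Delacroix $1,943,120. Sum = $8,419,490.
Difference $8,419,500 − $8,419,490 = +$10 applied to largest allocation (Quinlan): Quinlan becomes $3,293,650.

Bergstrom: $1,260,090 | Quinlan: $3,293,650 | Ferraro: $1,922,640 | Delacroix: $1,943,120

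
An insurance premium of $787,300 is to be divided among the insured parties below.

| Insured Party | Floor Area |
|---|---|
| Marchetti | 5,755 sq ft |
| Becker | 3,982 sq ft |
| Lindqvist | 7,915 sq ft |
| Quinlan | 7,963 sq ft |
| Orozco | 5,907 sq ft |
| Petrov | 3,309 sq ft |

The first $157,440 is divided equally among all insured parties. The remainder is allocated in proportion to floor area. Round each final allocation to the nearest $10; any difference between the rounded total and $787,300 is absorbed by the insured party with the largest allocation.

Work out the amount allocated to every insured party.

Equal tier: $157,440 ÷ 6 = $26,240 apiece.
Remainder $629,860 by floor area (total 34,831): Marchetti 104,069.49 → $104,070; Becker 72,007.77 → $72,010; Lindqvist 143,129.45 → $143,130; Quinlan 143,997.45 → $144,000; Orozco 106,818.15 → $106,820; Petrov 59,837.69 → $59,840.
Rounding difference −$10 on remainder applied to Quinlan.
Totals: Marchetti $26,240 + $104,070 = $130,310; Becker $26,240 + $72,010 = $98,250; Lindqvist $26,240 + $143,130 = $169,370; Quinlan $26,240 + $143,990 = $170,230; Orozco $26,240 + $106,820 = $133,060; Petrov $26,240 + $59,840 = $86,080.

Marchetti: $130,310 | Becker: $98,250 | Lindqvist: $169,370 | Quinlan: $170,230 | Orozco: $133,060 | Petrov: $86,080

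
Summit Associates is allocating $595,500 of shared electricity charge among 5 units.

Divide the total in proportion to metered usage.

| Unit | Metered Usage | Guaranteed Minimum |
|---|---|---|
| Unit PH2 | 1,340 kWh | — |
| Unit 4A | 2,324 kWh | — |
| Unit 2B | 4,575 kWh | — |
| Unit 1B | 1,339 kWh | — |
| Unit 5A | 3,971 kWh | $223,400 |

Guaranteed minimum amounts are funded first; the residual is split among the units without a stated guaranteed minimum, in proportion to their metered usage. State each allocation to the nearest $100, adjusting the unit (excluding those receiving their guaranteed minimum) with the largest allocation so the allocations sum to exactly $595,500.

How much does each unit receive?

Fund the minimums — Unit 5A $223,400. Residual $372,100.
Residual split over remaining metered usage 9,578: Unit PH2 52,058.26 → $52,100; Unit 4A 90,286.11 → $90,300; Unit 2B 177,736.22 → $177,700; Unit 1B 52,019.41 → $52,000.

Unit PH2: $52,100 | Unit 4A: $90,300 | Unit 2B: $177,700 | Unit 1B: $52,000 | Unit 5A: $223,400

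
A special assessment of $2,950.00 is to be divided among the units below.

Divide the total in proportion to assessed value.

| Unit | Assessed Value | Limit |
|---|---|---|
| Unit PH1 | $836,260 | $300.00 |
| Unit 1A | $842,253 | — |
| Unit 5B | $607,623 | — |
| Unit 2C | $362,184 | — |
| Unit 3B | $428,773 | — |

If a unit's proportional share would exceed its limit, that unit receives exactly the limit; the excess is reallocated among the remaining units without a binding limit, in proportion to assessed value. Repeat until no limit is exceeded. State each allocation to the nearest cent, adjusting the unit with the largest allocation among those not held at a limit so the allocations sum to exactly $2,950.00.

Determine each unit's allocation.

Unit PH1: $300.00 | Unit 1A: $996.04 | Unit 5B: $718.57 | Unit 2C: $428.32 | Unit 3B: $507.07

Sum of assessed value: 3,077,093.
Pro-rata shares before constraints: Unit PH1 801.7200; Unit 1A 807.4655; Unit 5B 582.5264; Unit 2C 347.2247; Unit 3B 411.0634.
Cap binds for Unit PH1 ($300.00); residual $2,650.00 reallocated over remaining assessed value 2,240,833.
Redistributed shares: Unit 1A 996.04498 → $996.04; Unit 5B 718.5725 → $718.57; Unit 2C 428.3173 → $428.32; Unit 3B 507.0652 → $507.07.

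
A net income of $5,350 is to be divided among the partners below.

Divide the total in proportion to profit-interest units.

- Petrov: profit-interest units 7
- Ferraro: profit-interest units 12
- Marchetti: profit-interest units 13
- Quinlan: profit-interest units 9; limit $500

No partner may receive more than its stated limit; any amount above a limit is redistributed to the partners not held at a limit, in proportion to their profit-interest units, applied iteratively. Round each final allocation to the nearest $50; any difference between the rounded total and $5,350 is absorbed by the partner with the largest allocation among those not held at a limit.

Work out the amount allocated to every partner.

Profit-interest units total: 41.
Unconstrained shares: Petrov 913.41; Ferraro 1,565.85; Marchetti 1,696.34; Quinlan 1,174.39.
Cap binds for Quinlan ($500); residual $4,850 reallocated over remaining profit-interest units 32.
Shares after redistribution: Petrov 1,060.94 → $1,050; Ferraro 1,818.75 → $1,800; Marchetti 1,970.31 → $1,950.
Rounding difference +$50 applied to Marchetti → $2,000.

Petrov: $1,050 | Ferraro: $1,800 | Marchetti: $2,000 | Quinlan: $500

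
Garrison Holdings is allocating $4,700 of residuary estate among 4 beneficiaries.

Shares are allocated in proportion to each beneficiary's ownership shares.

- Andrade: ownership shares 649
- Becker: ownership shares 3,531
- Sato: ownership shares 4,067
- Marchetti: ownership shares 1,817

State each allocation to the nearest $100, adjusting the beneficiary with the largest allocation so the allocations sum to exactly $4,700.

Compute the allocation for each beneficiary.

Andrade: $300; Becker: $1,600; Sato: $2,000; Marchetti: $800

Ownership shares total: 10,064.
Pro-rata amounts: Andrade 649/10,064 × $4,700 = 303.09; Becker 3,531/10,064 × $4,700 = 1,649.02; Sato 4,067/10,064 × $4,700 = 1,899.33; Marchetti 1,817/10,064 × $4,700 = 848.56.
Rounded to nearest $100: Andrade $300; Becker $1,600; Sato $1,900; Marchetti $800. Sum = $4,600.
Difference $4,700 − $4,600 = +$100 applied to largest allocation (Sato): Sato becomes $2,000.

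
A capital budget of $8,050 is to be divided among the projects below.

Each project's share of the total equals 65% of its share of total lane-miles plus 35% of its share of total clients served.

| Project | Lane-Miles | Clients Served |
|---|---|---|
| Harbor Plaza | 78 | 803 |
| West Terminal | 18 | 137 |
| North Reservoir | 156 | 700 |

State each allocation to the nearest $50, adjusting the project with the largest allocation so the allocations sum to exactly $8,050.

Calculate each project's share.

Harbor Plaza: $3,000 | West Terminal: $600 | North Reservoir: $4,450

Lane-miles total 252; clients served total 1,640.
Composite weights (65% lane-miles + 35% clients served): Harbor Plaza 0.3726; West Terminal 0.0757; North Reservoir 0.5518.
Pro-rata amounts: Harbor Plaza 2,999.13; West Terminal 609.11; North Reservoir 4,441.76.
At nearest $50: Harbor Plaza $3,000; West Terminal $600; North Reservoir $4,450. Sum = $8,050.
No rounding difference to absorb.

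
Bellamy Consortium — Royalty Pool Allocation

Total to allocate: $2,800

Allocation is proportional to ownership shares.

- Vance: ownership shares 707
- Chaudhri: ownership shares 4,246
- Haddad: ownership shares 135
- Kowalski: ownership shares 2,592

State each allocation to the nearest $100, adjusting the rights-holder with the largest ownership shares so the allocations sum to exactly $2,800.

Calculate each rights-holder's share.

Vance: $300 · Chaudhri: $1,600 · Haddad: $0 · Kowalski: $900

Ownership shares total: 707 + 4,246 + 135 + 2,592 = 7,680.
Raw shares: Vance 257.76; Chaudhri 1,548.02; Haddad 49.22; Kowalski 945.00.
Rounded to nearest $100: Vance $300; Chaudhri $1,500; Haddad $0; Kowalski $900. Sum = $2,700.
Difference $2,800 − $2,700 = +$100 applied to largest ownership shares (Chaudhri): Chaudhri becomes $1,600.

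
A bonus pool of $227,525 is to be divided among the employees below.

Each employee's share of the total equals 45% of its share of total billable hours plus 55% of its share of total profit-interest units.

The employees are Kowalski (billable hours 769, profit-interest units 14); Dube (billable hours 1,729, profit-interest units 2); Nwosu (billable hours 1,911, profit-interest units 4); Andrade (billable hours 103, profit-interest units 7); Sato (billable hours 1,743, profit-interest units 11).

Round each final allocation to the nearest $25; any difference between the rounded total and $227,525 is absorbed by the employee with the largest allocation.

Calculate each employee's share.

Totals — billable hours 6,255, profit-interest units 38.
Blended shares (45% billable hours + 55% profit-interest units): Kowalski 0.2580; Dube 0.1533; Nwosu 0.1954; Andrade 0.1087; Sato 0.2846.
Raw shares: Kowalski 58,691.28; Dube 34,887.74; Nwosu 44,453.10; Andrade 24,737.85; Sato 64,755.03.
At nearest $25: Kowalski $58,700; Dube $34,900; Nwosu $44,450; Andrade $24,750; Sato $64,750. Sum = $227,550.
Difference $227,525 − $227,550 = −$25 applied to largest allocation (Sato): Sato becomes $64,725.

Kowalski: $58,700; Dube: $34,900; Nwosu: $44,450; Andrade: $24,750; Sato: $64,725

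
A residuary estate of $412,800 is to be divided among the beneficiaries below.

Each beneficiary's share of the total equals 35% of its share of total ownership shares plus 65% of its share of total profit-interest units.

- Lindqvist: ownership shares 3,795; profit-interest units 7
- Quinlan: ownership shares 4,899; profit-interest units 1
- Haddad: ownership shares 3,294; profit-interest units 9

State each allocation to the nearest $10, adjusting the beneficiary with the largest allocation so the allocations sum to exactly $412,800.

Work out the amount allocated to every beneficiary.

Totals — ownership shares 11,988, profit-interest units 17.
Blended shares (35% ownership shares + 65% profit-interest units): Lindqvist 0.3784; Quinlan 0.1813; Haddad 0.4403.
Raw shares: Lindqvist 156,222.24; Quinlan 74,826.53; Haddad 181,751.22.
Rounded to nearest $10: Lindqvist $156,220; Quinlan $74,830; Haddad $181,750. Sum = $412,800.
Rounded total matches; no reconciliation needed.

Lindqvist: $156,220 · Quinlan: $74,830 · Haddad: $181,750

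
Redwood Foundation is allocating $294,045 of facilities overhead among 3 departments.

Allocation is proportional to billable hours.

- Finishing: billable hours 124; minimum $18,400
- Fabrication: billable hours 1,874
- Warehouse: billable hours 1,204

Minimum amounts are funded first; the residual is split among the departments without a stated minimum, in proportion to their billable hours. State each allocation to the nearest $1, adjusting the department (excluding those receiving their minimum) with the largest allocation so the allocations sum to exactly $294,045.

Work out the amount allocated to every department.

Finishing: $18,400; Fabrication: $167,823; Warehouse: $107,822

Minimums first: Finishing $18,400. Residual $275,645.
Residual split over remaining billable hours 3,078: Fabrication 167,822.85 → $167,823; Warehouse 107,822.15 → $107,822.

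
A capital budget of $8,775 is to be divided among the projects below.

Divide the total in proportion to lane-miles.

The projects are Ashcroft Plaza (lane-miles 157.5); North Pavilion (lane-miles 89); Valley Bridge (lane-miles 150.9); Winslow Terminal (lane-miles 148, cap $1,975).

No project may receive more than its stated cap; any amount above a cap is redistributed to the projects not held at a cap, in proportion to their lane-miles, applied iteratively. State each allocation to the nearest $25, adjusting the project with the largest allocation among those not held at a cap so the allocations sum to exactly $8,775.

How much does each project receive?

Total lane-miles = 545.4.
Unconstrained shares: Ashcroft Plaza 2,534.03; North Pavilion 1,431.93; Valley Bridge 2,427.85; Winslow Terminal 2,381.19.
Capped: Winslow Terminal ($1,975); residual $6,800 reallocated over remaining lane-miles 397.4.
Shares after redistribution: Ashcroft Plaza 2,695.02 → $2,700; North Pavilion 1,522.90 → $1,525; Valley Bridge 2,582.08 → $2,575.

Ashcroft Plaza: $2,700; North Pavilion: $1,525; Valley Bridge: $2,575; Winslow Terminal: $1,975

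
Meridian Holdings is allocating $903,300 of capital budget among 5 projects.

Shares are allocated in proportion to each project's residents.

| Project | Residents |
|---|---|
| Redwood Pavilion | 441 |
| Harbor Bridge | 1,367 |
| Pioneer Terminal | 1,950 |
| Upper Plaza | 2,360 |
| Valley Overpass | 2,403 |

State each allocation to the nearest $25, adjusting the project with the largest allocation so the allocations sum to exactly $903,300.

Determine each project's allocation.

Redwood Pavilion: $46,750 | Harbor Bridge: $144,925 | Pioneer Terminal: $206,725 | Upper Plaza: $250,175 | Valley Overpass: $254,725

Residents total: 8,521.
Pro-rata amounts: Redwood Pavilion 441/8,521 × $903,300 = 46,749.83; Harbor Bridge 1,367/8,521 × $903,300 = 144,913.87; Pioneer Terminal 1,950/8,521 × $903,300 = 206,716.93; Upper Plaza 2,360/8,521 × $903,300 = 250,180.50; Valley Overpass 2,403/8,521 × $903,300 = 254,738.87.
Rounded to nearest $25: Redwood Pavilion $46,750; Harbor Bridge $144,925; Pioneer Terminal $206,725; Upper Plaza $250,175; Valley Overpass $254,750. Sum = $903,325.
Difference $903,300 − $903,325 = −$25 applied to largest allocation (Valley Overpass): Valley Overpass becomes $254,725.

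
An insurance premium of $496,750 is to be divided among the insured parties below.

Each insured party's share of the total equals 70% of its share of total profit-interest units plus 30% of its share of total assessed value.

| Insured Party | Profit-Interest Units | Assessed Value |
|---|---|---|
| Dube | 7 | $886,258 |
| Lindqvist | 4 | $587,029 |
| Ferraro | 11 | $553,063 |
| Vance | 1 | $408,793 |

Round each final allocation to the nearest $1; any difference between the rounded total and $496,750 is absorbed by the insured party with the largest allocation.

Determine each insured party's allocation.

Dube: $160,066 | Lindqvist: $96,399 | Ferraro: $200,149 | Vance: $40,136

Totals — profit-interest units 23, assessed value 2,435,143.
Combined weights (70% profit-interest units + 30% assessed value): Dube 0.3222; Lindqvist 0.1941; Ferraro 0.4029; Vance 0.0808.
Proportional shares: Dube 160,066.24; Lindqvist 96,398.70; Ferraro 200,149.41; Vance 40,135.64.
At nearest $1: Dube $160,066; Lindqvist $96,399; Ferraro $200,149; Vance $40,136. Sum = $496,750.
No rounding difference to absorb.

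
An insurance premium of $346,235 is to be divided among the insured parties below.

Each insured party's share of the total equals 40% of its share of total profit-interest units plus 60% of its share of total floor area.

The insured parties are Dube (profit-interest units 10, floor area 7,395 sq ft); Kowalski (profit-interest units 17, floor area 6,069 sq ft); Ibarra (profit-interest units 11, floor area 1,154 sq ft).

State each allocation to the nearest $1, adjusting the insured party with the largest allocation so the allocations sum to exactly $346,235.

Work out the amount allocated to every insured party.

Dube: $141,538; Kowalski: $148,207; Ibarra: $56,490

Profit-interest units total 38; floor area total 14,618.
Blended shares (40% profit-interest units + 60% floor area): Dube 0.4088; Kowalski 0.4281; Ibarra 0.1632.
Proportional shares: Dube 141,538.46; Kowalski 148,206.31; Ibarra 56,490.23.
After rounding ($1): Dube $141,538; Kowalski $148,206; Ibarra $56,490. Sum = $346,234.
Difference $346,235 − $346,234 = +$1 applied to largest allocation (Kowalski): Kowalski becomes $148,207.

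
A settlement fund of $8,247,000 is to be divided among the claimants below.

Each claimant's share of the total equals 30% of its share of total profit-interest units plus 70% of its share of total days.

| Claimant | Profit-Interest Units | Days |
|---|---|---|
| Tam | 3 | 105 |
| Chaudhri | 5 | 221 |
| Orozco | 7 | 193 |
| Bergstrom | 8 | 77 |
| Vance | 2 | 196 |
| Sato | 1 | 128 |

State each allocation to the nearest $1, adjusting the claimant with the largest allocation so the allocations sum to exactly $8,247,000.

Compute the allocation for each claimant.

Totals — profit-interest units 26, days 920.
Combined weights (30% profit-interest units + 70% days): Tam 0.1145; Chaudhri 0.2258; Orozco 0.2276; Bergstrom 0.1509; Vance 0.1722; Sato 0.1089.
Pro-rata amounts: Tam 944,336.66; Chaudhri 1,862,539.44; Orozco 1,877,157.87; Bergstrom 1,244,428.17; Vance 1,420,194.08; Sato 898,343.78.
Rounded to nearest $1: Tam $944,337; Chaudhri $1,862,539; Orozco $1,877,158; Bergstrom $1,244,428; Vance $1,420,194; Sato $898,344. Sum = $8,247,000.
No rounding difference to absorb.

Tam: $944,337; Chaudhri: $1,862,539; Orozco: $1,877,158; Bergstrom: $1,244,428; Vance: $1,420,194; Sato: $898,344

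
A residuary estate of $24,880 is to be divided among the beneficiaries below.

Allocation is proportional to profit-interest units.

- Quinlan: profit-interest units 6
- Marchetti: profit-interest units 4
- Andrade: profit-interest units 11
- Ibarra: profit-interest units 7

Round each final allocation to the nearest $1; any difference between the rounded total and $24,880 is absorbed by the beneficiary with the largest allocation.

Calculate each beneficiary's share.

Quinlan: $5,331; Marchetti: $3,554; Andrade: $9,775; Ibarra: $6,220

Combined profit-interest units = 28.
Proportional shares: Quinlan 6/28 × $24,880 = 5,331.43; Marchetti 4/28 × $24,880 = 3,554.29; Andrade 11/28 × $24,880 = 9,774.29; Ibarra 7/28 × $24,880 = 6,220.00.
Rounded to nearest $1: Quinlan $5,331; Marchetti $3,554; Andrade $9,774; Ibarra $6,220. Sum = $24,879.
Difference $24,880 − $24,879 = +$1 applied to largest allocation (Andrade): Andrade becomes $9,775.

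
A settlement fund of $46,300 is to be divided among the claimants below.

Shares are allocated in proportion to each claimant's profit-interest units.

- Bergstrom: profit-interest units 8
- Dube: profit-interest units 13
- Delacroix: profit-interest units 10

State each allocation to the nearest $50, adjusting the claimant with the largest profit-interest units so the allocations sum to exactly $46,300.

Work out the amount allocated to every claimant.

Bergstrom: $11,950 | Dube: $19,400 | Delacroix: $14,950

Combined profit-interest units = 8 + 13 + 10 = 31.
Raw shares: Bergstrom 11,948.39; Dube 19,416.13; Delacroix 14,935.48.
At nearest $50: Bergstrom $11,950; Dube $19,400; Delacroix $14,950. Sum = $46,300.
Sum already equals the total — no adjustment.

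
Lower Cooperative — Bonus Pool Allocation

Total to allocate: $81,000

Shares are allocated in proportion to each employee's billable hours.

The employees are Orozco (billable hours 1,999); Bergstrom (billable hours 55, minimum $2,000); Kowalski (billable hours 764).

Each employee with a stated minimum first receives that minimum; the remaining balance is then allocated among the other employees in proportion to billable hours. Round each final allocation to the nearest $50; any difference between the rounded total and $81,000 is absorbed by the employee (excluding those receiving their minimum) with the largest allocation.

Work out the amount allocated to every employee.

Minimums first: Bergstrom $2,000. Remaining pool $79,000.
Remaining pool split over remaining billable hours 2,763: Orozco 57,155.63 → $57,150; Kowalski 21,844.37 → $21,850.

Orozco: $57,150 · Bergstrom: $2,000 · Kowalski: $21,850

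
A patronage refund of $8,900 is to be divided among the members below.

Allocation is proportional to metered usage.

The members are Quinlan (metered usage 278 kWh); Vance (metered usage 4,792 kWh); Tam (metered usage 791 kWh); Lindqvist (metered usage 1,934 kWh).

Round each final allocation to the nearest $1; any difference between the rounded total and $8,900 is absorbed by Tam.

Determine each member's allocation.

Quinlan: $317; Vance: $5,471; Tam: $904; Lindqvist: $2,208

Sum of metered usage: 7,795.
Raw shares: Quinlan 278/7,795 × $8,900 = 317.41; Vance 4,792/7,795 × $8,900 = 5,471.30; Tam 791/7,795 × $8,900 = 903.13; Lindqvist 1,934/7,795 × $8,900 = 2,208.16.
Rounded to nearest $1: Quinlan $317; Vance $5,471; Tam $903; Lindqvist $2,208. Sum = $8,899.
Difference $8,900 − $8,899 = +$1 applied to Tam: Tam becomes $904.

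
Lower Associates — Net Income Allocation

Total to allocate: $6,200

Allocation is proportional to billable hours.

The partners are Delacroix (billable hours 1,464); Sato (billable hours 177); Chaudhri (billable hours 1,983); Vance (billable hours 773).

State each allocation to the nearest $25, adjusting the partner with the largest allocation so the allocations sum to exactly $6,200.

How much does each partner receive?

Delacroix: $2,075 | Sato: $250 | Chaudhri: $2,775 | Vance: $1,100

Sum of billable hours: 4,397.
Raw shares: Delacroix 1,464/4,397 × $6,200 = 2,064.32; Sato 177/4,397 × $6,200 = 249.58; Chaudhri 1,983/4,397 × $6,200 = 2,796.13; Vance 773/4,397 × $6,200 = 1,089.97.
At nearest $25: Delacroix $2,075; Sato $250; Chaudhri $2,800; Vance $1,100. Sum = $6,225.
Difference $6,200 − $6,225 = −$25 applied to largest allocation (Chaudhri): Chaudhri becomes $2,775.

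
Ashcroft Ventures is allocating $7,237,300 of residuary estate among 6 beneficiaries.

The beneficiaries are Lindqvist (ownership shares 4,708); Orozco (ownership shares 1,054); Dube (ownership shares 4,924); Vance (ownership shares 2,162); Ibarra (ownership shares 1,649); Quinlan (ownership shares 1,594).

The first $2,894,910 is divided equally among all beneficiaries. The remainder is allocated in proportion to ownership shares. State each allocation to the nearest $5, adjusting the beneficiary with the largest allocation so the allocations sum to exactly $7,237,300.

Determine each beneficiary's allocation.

$2,894,910 shared equally gives $482,485 per beneficiary.
Remainder $4,342,390 by ownership shares (total 16,091): Lindqvist 1,270,522.16 → $1,270,520; Orozco 284,437.20 → $284,435; Dube 1,328,812.90 → $1,328,815; Vance 583,447.09 → $583,445; Ibarra 445,006.59 → $445,005; Quinlan 430,164.05 → $430,165.
Rounding difference +$5 on remainder applied to Dube.
Totals: Lindqvist $482,485 + $1,270,520 = $1,753,005; Orozco $482,485 + $284,435 = $766,920; Dube $482,485 + $1,328,820 = $1,811,305; Vance $482,485 + $583,445 = $1,065,930; Ibarra $482,485 + $445,005 = $927,490; Quinlan $482,485 + $430,165 = $912,650.

Lindqvist: $1,753,005 · Orozco: $766,920 · Dube: $1,811,305 · Vance: $1,065,930 · Ibarra: $927,490 · Quinlan: $912,650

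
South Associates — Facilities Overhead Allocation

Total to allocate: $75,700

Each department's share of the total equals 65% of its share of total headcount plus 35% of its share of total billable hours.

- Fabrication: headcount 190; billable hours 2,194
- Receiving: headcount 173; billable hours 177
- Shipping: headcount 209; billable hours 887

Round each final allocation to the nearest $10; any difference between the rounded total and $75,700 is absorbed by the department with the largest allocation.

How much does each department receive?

Headcount total 572; billable hours total 3,258.
Blended shares (65% headcount + 35% billable hours): Fabrication 0.4516; Receiving 0.2156; Shipping 0.3328.
Pro-rata amounts: Fabrication 34,186.56; Receiving 16,321.35; Shipping 25,192.09.
At nearest $10: Fabrication $34,190; Receiving $16,320; Shipping $25,190. Sum = $75,700.
No rounding difference to absorb.

Fabrication: $34,190; Receiving: $16,320; Shipping: $25,190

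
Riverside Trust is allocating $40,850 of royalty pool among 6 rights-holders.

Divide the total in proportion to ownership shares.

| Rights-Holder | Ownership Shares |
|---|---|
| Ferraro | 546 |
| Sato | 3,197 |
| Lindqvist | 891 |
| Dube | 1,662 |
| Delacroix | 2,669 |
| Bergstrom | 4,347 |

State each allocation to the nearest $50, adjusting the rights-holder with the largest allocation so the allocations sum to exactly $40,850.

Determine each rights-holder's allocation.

Total ownership shares = 13,312.
Pro-rata amounts: Ferraro 546/13,312 × $40,850 = 1,675.49; Sato 3,197/13,312 × $40,850 = 9,810.51; Lindqvist 891/13,312 × $40,850 = 2,734.18; Dube 1,662/13,312 × $40,850 = 5,100.11; Delacroix 2,669/13,312 × $40,850 = 8,190.25; Bergstrom 4,347/13,312 × $40,850 = 13,339.46.
At nearest $50: Ferraro $1,700; Sato $9,800; Lindqvist $2,750; Dube $5,100; Delacroix $8,200; Bergstrom $13,350. Sum = $40,900.
Difference $40,850 − $40,900 = −$50 applied to largest allocation (Bergstrom): Bergstrom becomes $13,300.

Ferraro: $1,700; Sato: $9,800; Lindqvist: $2,750; Dube: $5,100; Delacroix: $8,200; Bergstrom: $13,300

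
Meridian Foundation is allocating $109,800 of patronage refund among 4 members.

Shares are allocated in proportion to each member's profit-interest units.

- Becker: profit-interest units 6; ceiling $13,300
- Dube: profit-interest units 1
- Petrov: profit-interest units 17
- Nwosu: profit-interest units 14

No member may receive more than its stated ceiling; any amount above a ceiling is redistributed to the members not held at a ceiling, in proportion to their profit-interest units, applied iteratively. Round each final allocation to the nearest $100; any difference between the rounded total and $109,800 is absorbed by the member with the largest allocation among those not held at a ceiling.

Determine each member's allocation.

Becker: $13,300 | Dube: $3,000 | Petrov: $51,300 | Nwosu: $42,200

Total profit-interest units = 38.
Pro-rata shares before constraints: Becker 17,336.84; Dube 2,889.47; Petrov 49,121.05; Nwosu 40,452.63.
Held at cap: Becker ($13,300); balance $96,500 reallocated over remaining profit-interest units 32.
Remaining shares: Dube 3,015.62 → $3,000; Petrov 51,265.62 → $51,300; Nwosu 42,218.75 → $42,200.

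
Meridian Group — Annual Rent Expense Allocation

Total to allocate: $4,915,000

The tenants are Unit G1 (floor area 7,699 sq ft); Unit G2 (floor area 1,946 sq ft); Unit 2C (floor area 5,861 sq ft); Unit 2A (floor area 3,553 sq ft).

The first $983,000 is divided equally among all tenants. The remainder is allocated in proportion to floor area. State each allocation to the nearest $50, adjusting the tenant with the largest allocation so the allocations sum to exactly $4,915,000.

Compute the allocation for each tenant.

Unit G1: $1,834,150; Unit G2: $647,200; Unit 2C: $1,454,900; Unit 2A: $978,750

Equal tier: $983,000 ÷ 4 = $245,750 apiece.
Remainder $3,932,000 by floor area (total 19,059): Unit G1 1,588,355.53 → $1,588,350; Unit G2 401,472.90 → $401,450; Unit 2C 1,209,163.75 → $1,209,150; Unit 2A 733,007.82 → $733,000.
Rounding difference +$50 on remainder applied to Unit G1.
Totals: Unit G1 $245,750 + $1,588,400 = $1,834,150; Unit G2 $245,750 + $401,450 = $647,200; Unit 2C $245,750 + $1,209,150 = $1,454,900; Unit 2A $245,750 + $733,000 = $978,750.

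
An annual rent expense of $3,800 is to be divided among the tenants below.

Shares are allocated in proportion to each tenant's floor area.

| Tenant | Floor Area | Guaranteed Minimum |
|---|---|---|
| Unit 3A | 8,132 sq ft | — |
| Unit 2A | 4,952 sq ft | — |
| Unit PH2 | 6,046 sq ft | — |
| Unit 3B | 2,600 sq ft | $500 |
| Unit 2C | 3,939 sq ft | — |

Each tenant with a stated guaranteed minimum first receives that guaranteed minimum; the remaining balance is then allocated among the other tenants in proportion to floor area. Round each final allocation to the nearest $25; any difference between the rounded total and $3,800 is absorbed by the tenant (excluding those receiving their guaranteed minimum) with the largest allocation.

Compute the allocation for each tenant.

Unit 3A: $1,150; Unit 2A: $700; Unit PH2: $875; Unit 3B: $500; Unit 2C: $575

Fund the minimums — Unit 3B $500. Residual $3,300.
Residual split over remaining floor area 23,069: Unit 3A 1,163.28 → $1,175; Unit 2A 708.38 → $700; Unit PH2 864.87 → $875; Unit 2C 563.47 → $575.
Rounding difference −$25 applied to Unit 3A → $1,150.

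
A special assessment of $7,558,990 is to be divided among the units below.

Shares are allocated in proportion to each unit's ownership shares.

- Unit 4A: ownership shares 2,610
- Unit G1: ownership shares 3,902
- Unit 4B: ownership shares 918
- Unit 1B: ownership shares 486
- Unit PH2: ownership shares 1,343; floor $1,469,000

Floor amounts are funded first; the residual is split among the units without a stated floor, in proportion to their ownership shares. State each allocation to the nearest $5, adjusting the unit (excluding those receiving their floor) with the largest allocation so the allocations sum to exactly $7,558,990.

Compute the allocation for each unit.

Unit 4A: $2,007,945 | Unit G1: $3,001,910 | Unit 4B: $706,240 | Unit 1B: $373,895 | Unit PH2: $1,469,000

Guaranteed amounts: Unit PH2 $1,469,000. Balance $6,089,990.
Balance split over remaining ownership shares 7,916: Unit 4A 2,007,942.64 → $2,007,945; Unit G1 3,001,912.71 → $3,001,915; Unit 4B 706,241.89 → $706,240; Unit 1B 373,892.77 → $373,895.
Rounding difference −$5 applied to Unit G1 → $3,001,910.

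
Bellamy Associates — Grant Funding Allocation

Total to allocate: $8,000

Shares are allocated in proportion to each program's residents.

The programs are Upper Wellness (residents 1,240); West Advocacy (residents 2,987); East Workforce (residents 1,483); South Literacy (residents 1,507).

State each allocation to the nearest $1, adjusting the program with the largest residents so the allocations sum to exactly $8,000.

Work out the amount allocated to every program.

Residents total: 1,240 + 2,987 + 1,483 + 1,507 = 7,217.
Proportional shares: Upper Wellness 1,374.53; West Advocacy 3,311.07; East Workforce 1,643.90; South Literacy 1,670.5002.
Rounded to nearest $1: Upper Wellness $1,375; West Advocacy $3,311; East Workforce $1,644; South Literacy $1,671. Sum = $8,001.
Difference $8,000 − $8,001 = −$1 applied to largest residents (West Advocacy): West Advocacy becomes $3,310.

Upper Wellness: $1,375 | West Advocacy: $3,310 | East Workforce: $1,644 | South Literacy: $1,671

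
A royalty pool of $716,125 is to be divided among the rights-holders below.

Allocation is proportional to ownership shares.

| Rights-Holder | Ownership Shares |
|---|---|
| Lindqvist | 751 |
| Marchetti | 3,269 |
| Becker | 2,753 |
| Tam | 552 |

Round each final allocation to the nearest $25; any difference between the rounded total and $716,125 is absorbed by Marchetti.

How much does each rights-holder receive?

Lindqvist: $73,425 · Marchetti: $319,575 · Becker: $269,150 · Tam: $53,975

Sum of ownership shares: 7,325.
Unrounded shares: Lindqvist 751/7,325 × $716,125 = 73,421.14; Marchetti 3,269/7,325 × $716,125 = 319,592.17; Becker 2,753/7,325 × $716,125 = 269,145.68; Tam 552/7,325 × $716,125 = 53,966.01.
Rounded to nearest $25: Lindqvist $73,425; Marchetti $319,600; Becker $269,150; Tam $53,975. Sum = $716,150.
Difference $716,125 − $716,150 = −$25 applied to Marchetti: Marchetti becomes $319,575.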